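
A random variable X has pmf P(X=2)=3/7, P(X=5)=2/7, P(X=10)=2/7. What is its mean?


E[X] = sum(x * P(x))
= 2*3/7 + 5*2/7 + 10*2/7
= 36/7

36/7


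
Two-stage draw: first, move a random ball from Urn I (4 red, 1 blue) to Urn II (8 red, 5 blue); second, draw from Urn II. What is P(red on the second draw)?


P(transfer red) = 4/5; P(transfer blue) = 1/5
If red transferred: Urn II has 9 red of 14, so P(red|red moved) = 9/14
If blue transferred: Urn II has 8 red of 14, so P(red|blue moved) = 4/7
By total probability: P(red) = 4/5*9/14 + 1/5*4/7 = 22/35

22/35


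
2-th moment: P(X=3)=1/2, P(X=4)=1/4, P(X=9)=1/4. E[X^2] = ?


E[X^2] = sum(x^2 * P(x))
= 9*1/2 + 16*1/4 + 81*1/4
= 115/4

115/4


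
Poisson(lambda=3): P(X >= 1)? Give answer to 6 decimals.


P(X>=1) = 1 - P(X<=0) = 1 - (e^(-3)*3^0/0!)
≈ 1 - 0.0497870684 = 0.9502129316
≈ 0.950213

0.950213


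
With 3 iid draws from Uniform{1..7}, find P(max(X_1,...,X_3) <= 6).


P(max <= 6) = P(all X_i <= 6) = (P(X_1 <= 6))^3
= (6/7)^3 = 216/343

216/343


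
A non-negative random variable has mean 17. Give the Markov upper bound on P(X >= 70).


Markov: P(X >= a) <= E[X]/a
P(X >= 70) <= 17/70

17/70


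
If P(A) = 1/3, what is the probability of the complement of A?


P(A') = 1 - P(A) = 1 - 1/3 = 2/3

2/3


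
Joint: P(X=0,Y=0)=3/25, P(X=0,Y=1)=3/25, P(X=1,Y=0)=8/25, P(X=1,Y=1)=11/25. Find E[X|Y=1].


P(Y=1) = 14/25
E[X|Y=1] = (0*3 + 1*11)/14 = 11/14

11/14


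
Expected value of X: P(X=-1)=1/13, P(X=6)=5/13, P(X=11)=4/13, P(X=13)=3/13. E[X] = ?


E[X] = sum(x * P(x))
= -1*1/13 + 6*5/13 + 11*4/13 + 13*3/13
= 112/13

112/13


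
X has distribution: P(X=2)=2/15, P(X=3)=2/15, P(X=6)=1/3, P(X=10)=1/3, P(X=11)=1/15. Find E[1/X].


E[1/X] = sum(g(x)*P(x))
= 1/2*2/15 + 1/3*2/15 + 1/6*1/3 + 1/10*1/3 + 1/11*1/15
= 34/165

34/165


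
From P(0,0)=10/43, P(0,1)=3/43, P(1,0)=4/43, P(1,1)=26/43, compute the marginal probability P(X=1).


P(X=1) = P(1,0)+P(1,1) = 4/43 + 26/43 = 30/43

30/43


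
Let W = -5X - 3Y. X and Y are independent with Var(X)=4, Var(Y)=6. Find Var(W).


Independence => Cov(X,Y)=0
Var(-5X - 3Y) = (-5)^2*Var(X) + (-3)^2*Var(Y)
= 25*4 + 9*6 = 154

154


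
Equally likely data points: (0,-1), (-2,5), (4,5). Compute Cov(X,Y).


E[X]=2/3, E[Y]=3, E[XY]=10/3
Cov(X,Y) = E[XY] - E[X]E[Y] = 10/3 - 2/3*3 = 4/3

4/3


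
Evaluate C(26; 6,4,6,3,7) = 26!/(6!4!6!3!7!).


26! = 403291461126605635584000000
Denominator: 6!=720 * 4!=24 * 6!=720 * 3!=6 * 7!=5040
Coefficient = 403291461126605635584000000 / 376233984000 = 1071916621776000

1071916621776000


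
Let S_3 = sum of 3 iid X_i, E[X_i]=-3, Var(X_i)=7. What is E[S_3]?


E[S_n] = n*E[X_1] = 3*-3 = -9

-9


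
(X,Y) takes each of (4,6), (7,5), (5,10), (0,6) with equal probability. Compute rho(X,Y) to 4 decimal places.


Cov(X,Y) = 0.2500, Var(X) = 6.5000, Var(Y) = 3.6875
rho = Cov/(sqrt(VarX)*sqrt(VarY)) = 0.0511

0.0511


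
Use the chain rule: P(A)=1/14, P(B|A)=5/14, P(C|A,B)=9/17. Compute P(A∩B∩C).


P(A∩B∩C) = P(A) * P(B|A) * P(C|A∩B)
= 1/14 * 5/14 * 9/17
= 5/196 * 9/17 = 45/3332

45/3332


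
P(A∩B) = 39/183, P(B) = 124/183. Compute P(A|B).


P(A|B) = P(A∩B)/P(B) = (39/183)/(124/183) = 39/124

39/124


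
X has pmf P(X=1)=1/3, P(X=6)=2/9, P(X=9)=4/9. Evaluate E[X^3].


E[X^3] = sum(x^3 * P(x))
= 1*1/3 + 216*2/9 + 729*4/9
= 1117/3

1117/3


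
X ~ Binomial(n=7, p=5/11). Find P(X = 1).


P(X=1) = C(7,1) * p^1 * (1-p)^6
= 7 * 5/11 * 46656/1771561
= 1632960/19487171

1632960/19487171


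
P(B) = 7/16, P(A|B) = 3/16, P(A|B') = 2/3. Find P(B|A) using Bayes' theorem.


P(A) = P(A|B)P(B) + P(A|B')P(B') = 3/16*7/16 + 2/3*9/16 = 117/256
P(B|A) = P(A|B)P(B)/P(A) = (21/256)/(117/256) = 7/39

7/39


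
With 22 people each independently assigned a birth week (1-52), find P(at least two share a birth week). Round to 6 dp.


P(all different) = prod((52-i)/52 for i=0..21) = 0.005382
P(at least one match) = 1 - 0.005382 = 0.994618

0.994618


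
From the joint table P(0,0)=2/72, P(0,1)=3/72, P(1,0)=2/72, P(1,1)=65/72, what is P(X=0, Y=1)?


Read from table: P(X=0, Y=1) = 3/72 = 1/24

1/24


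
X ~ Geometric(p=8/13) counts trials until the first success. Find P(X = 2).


P(X=2) = (1-p)^1 * p = (5/13)^1 * 8/13
= 5/13 * 8/13 = 40/169

40/169


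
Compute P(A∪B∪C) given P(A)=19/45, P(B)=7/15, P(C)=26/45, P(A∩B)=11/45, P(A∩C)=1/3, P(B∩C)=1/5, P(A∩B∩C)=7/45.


P(A∪B∪C) = P(A)+P(B)+P(C) - P(AB)-P(AC)-P(BC) + P(ABC)
= 19/45+7/15+26/45 - 11/45-1/3-1/5 + 7/45
= 38/45

38/45


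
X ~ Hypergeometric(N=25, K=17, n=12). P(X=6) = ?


P(X=6) = C(17,6)*C(8,6) / C(25,12)
= 12376*28 / 5200300
= 346528/5200300 = 728/10925

728/10925


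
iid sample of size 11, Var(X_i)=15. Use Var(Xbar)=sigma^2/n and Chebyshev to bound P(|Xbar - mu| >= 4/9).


Var(Xbar) = Var(X)/n = 15/11
Chebyshev: P(|Xbar-mu| >= 4/9) <= Var(Xbar)/(4/9)^2 = (15/11)/(16/81) = 1215/176
Bound exceeds 1, so trivial bound: 1

1


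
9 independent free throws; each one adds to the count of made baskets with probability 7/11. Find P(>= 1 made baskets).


P(at least one) = 1 - P(none)
P(none) = (1 - 7/11)^9 = (4/11)^9 = 262144/2357947691
P(at least one) = 1 - 262144/2357947691 = 2357685547/2357947691

2357685547/2357947691


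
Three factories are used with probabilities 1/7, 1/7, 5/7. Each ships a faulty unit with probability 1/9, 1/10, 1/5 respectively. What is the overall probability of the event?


P(A) = P(A|B1)P(B1) + P(A|B2)P(B2) + P(A|B3)P(B3)
= 1/9*1/7 + 1/10*1/7 + 1/5*5/7
= 1/63 + 1/70 + 1/7 = 109/630

109/630


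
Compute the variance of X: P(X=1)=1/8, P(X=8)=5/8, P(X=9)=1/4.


E[X] = 59/8, E[X^2] = 483/8
Var(X) = E[X^2] - (E[X])^2 = 483/8 - (59/8)^2 = 383/64

383/64


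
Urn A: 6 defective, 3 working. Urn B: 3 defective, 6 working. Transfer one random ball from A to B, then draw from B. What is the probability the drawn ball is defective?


P(transfer defective) = 6/9 = 2/3; P(transfer working) = 1/3
If defective transferred: Urn II has 4 defective of 10, so P(defective|defective moved) = 2/5
If working transferred: Urn II has 3 defective of 10, so P(defective|working moved) = 3/10
By total probability: P(defective) = 2/3*2/5 + 1/3*3/10 = 11/30

11/30


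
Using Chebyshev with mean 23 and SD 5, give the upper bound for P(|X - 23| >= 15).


k = 15/5 = 3
Chebyshev: P(|X-mu| >= k*sigma) <= 1/k^2 = 1/3^2 = 1/9

1/9


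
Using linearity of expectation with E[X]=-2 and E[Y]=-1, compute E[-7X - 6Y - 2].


E[-7X - 6Y - 2] = -7*E[X] - 6*E[Y] - 2
= (-7)*(-2) + (-6)*(-1) + (-2)
= 14 + 6 - 2 = 18

18


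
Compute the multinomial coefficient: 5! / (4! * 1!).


5! = 120
Denominator: 4!=24 * 1!=1
Coefficient = 120 / 24 = 5

5


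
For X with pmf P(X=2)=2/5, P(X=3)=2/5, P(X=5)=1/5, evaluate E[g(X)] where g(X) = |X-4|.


E[|X-4|] = sum(g(x)*P(x))
= 2*2/5 + 1*2/5 + 1*1/5
= 7/5

7/5


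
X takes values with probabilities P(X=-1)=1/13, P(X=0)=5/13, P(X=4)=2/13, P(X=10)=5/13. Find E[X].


E[X] = sum(x * P(x))
= -1*1/13 + 0*5/13 + 4*2/13 + 10*5/13
= 57/13

57/13


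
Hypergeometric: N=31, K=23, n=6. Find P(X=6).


P(X=6) = C(23,6)*C(8,0) / C(31,6)
= 100947*1 / 736281
= 100947/736281 = 4807/35061

4807/35061


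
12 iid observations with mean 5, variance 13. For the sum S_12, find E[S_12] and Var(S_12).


E[S_n] = n*mu = 12*5 = 60
Var(S_n) = n*sigma^2 = 12*13 = 156

E[S_12]=60, Var(S_12)=156


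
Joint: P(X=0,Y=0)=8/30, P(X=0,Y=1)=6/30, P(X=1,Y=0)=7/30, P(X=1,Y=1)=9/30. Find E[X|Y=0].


P(Y=0) = 15/30
E[X|Y=0] = (0*8 + 1*7)/15 = 7/15

7/15


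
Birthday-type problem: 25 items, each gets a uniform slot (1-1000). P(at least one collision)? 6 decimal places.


P(all different) = prod((1000-i)/1000 for i=0..24) = 0.738983
P(at least one match) = 1 - 0.738983 = 0.261017

0.261017


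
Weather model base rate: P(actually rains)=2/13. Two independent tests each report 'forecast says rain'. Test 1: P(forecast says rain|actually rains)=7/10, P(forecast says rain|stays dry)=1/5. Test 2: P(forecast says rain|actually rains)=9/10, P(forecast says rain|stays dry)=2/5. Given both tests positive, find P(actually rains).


After test 1: P(+) = 7/10*2/13 + 1/5*11/13 = 18/65
P(B|+) = (7/65)/(18/65) = 7/18
After test 2 (use post1 as new prior): P(+) = 9/10*7/18 + 2/5*11/18 = 107/180
P(B|+,+) = (7/20)/(107/180) = 63/107

63/107


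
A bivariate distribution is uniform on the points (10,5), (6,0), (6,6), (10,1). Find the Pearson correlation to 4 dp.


Cov(X,Y) = 0.0000, Var(X) = 4.0000, Var(Y) = 6.5000
rho = Cov/(sqrt(VarX)*sqrt(VarY)) = 0.0000

0.0000


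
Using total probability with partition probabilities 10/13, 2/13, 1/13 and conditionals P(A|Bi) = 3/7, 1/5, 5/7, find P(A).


P(A) = P(A|B1)P(B1) + P(A|B2)P(B2) + P(A|B3)P(B3)
= 3/7*10/13 + 1/5*2/13 + 5/7*1/13
= 30/91 + 2/65 + 5/91 = 27/65

27/65


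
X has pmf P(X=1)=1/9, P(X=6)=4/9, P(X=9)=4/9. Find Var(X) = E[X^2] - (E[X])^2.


E[X] = 61/9, E[X^2] = 469/9
Var(X) = E[X^2] - (E[X])^2 = 469/9 - (61/9)^2 = 500/81

500/81


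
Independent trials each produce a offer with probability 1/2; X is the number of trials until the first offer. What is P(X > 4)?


P(X > 4) = P(first 4 trials all fail) = (1-p)^4 = (1/2)^4 = 1/16

1/16


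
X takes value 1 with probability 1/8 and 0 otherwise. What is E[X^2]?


For Bernoulli: X in {0,1}
E[X^2] = 0^2*(1-1/8) + 1^2*1/8 = 1/8

1/8


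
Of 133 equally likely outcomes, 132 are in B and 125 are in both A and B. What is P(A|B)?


P(A|B) = P(A∩B)/P(B) = (125/133)/(132/133) = 125/132

125/132


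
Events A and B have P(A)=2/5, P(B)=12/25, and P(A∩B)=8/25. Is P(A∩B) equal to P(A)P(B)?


P(A)*P(B) = 2/5*12/25 = 24/125
P(A∩B) = 8/25 != 24/125, so not independent

No, A and B are not independent


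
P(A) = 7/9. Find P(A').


P(A') = 1 - P(A) = 1 - 7/9 = 2/9

2/9


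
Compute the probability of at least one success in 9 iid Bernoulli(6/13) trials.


P(at least one) = 1 - P(none)
P(none) = (1 - 6/13)^9 = (7/13)^9 = 40353607/10604499373
P(at least one) = 1 - 40353607/10604499373 = 10564145766/10604499373

10564145766/10604499373


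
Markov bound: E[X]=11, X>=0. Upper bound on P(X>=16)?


Markov: P(X >= a) <= E[X]/a
P(X >= 16) <= 11/16

11/16


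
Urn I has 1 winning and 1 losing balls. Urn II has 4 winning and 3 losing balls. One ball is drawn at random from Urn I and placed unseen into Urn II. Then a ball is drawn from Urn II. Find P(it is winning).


P(transfer winning) = 1/2; P(transfer losing) = 1/2
If winning transferred: Urn II has 5 winning of 8, so P(winning|winning moved) = 5/8
If losing transferred: Urn II has 4 winning of 8, so P(winning|losing moved) = 1/2
By total probability: P(winning) = 1/2*5/8 + 1/2*1/2 = 9/16

9/16


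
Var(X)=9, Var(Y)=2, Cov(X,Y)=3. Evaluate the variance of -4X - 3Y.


Var(-4X - 3Y) = (-4)^2*Var(X) + (-3)^2*Var(Y) + 2*(-4)*(-3)*Cov(X,Y)
= 16*9 + 9*2 + 24*3
= 144 + 18 + 72 = 234

234


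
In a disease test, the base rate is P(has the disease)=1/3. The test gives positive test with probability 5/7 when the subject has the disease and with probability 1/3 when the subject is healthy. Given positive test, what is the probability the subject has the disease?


P(A) = P(A|B)P(B) + P(A|B')P(B') = 5/7*1/3 + 1/3*2/3 = 29/63
P(B|A) = P(A|B)P(B)/P(A) = (5/21)/(29/63) = 15/29

15/29


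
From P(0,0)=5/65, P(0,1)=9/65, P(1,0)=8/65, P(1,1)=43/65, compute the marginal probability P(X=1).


P(X=1) = P(1,0)+P(1,1) = 8/65 + 43/65 = 51/65

51/65


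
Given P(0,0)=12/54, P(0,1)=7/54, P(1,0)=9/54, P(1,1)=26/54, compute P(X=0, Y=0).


Read from table: P(X=0, Y=0) = 12/54 = 2/9

2/9


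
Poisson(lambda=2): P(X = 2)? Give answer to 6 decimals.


P(X=2) = e^(-2) * 2^2 / 2!
≈ 0.1353352832 * 4 / 2
≈ 0.270671

0.270671


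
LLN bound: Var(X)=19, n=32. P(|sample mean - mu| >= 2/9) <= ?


Var(Xbar) = Var(X)/n = 19/32
Chebyshev: P(|Xbar-mu| >= 2/9) <= Var(Xbar)/(2/9)^2 = (19/32)/(4/81) = 1539/128
Bound exceeds 1, so trivial bound: 1

1


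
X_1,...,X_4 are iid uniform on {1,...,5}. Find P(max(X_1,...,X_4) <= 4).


P(max <= 4) = P(all X_i <= 4) = (P(X_1 <= 4))^4
= (4/5)^4 = 256/625

256/625


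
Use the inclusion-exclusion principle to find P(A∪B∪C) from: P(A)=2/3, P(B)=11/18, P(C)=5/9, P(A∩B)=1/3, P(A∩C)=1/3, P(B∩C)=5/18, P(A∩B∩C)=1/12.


P(A∪B∪C) = P(A)+P(B)+P(C) - P(AB)-P(AC)-P(BC) + P(ABC)
= 2/3+11/18+5/9 - 1/3-1/3-5/18 + 1/12
= 35/36

35/36


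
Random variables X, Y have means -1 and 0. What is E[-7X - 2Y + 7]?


E[-7X - 2Y + 7] = -7*E[X] - 2*E[Y] + 7
= (-7)*(-1) + (-2)*(0) + (7)
= 7 + 0 + 7 = 14

14


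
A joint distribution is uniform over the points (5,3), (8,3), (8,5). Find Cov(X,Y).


E[X]=7, E[Y]=11/3, E[XY]=79/3
Cov(X,Y) = E[XY] - E[X]E[Y] = 79/3 - 7*11/3 = 2/3

2/3


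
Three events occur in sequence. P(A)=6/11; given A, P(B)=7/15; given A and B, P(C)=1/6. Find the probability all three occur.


P(A∩B∩C) = P(A) * P(B|A) * P(C|A∩B)
= 6/11 * 7/15 * 1/6
= 14/55 * 1/6 = 7/165

7/165


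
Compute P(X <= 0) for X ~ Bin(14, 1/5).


P(X<=0) = P(X=0)
= 268435456/6103515625
= 268435456/6103515625

268435456/6103515625


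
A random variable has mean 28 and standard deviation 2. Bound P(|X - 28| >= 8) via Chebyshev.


k = 8/2 = 4
Chebyshev: P(|X-mu| >= k*sigma) <= 1/k^2 = 1/4^2 = 1/16

1/16


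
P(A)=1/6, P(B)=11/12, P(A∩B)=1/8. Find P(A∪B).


P(A∪B) = P(A) + P(B) - P(A∩B)
= 1/6 + 11/12 - 1/8 = 23/24

23/24


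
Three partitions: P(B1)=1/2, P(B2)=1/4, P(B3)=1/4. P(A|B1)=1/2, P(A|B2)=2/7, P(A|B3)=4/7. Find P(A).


P(A) = P(A|B1)P(B1) + P(A|B2)P(B2) + P(A|B3)P(B3)
= 1/2*1/2 + 2/7*1/4 + 4/7*1/4
= 1/4 + 1/14 + 1/7 = 13/28

13/28


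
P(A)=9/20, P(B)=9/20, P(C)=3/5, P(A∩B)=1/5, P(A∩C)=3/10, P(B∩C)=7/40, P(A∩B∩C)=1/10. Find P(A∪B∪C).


P(A∪B∪C) = P(A)+P(B)+P(C) - P(AB)-P(AC)-P(BC) + P(ABC)
= 9/20+9/20+3/5 - 1/5-3/10-7/40 + 1/10
= 37/40

37/40


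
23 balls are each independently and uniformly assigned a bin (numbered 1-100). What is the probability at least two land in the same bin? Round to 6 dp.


P(all different) = prod((100-i)/100 for i=0..22) = 0.064282
P(at least one match) = 1 - 0.064282 = 0.935718

0.935718


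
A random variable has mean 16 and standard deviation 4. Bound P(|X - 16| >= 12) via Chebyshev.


k = 12/4 = 3
Chebyshev: P(|X-mu| >= k*sigma) <= 1/k^2 = 1/3^2 = 1/9

1/9


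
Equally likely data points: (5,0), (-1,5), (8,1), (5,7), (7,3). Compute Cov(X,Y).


E[X]=24/5, E[Y]=16/5, E[XY]=59/5
Cov(X,Y) = E[XY] - E[X]E[Y] = 59/5 - 24/5*16/5 = -89/25

-89/25


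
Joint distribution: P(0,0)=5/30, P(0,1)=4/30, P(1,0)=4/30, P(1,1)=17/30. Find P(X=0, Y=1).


Read from table: P(X=0, Y=1) = 4/30 = 2/15

2/15


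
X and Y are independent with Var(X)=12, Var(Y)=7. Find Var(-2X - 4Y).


Independence => Cov(X,Y)=0
Var(-2X - 4Y) = (-2)^2*Var(X) + (-4)^2*Var(Y)
= 4*12 + 16*7 = 160

160


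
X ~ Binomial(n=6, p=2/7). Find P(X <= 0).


P(X<=0) = P(X=0)
= 15625/117649
= 15625/117649

15625/117649


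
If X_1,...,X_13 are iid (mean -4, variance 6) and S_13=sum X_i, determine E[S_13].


E[S_n] = n*E[X_1] = 13*-4 = -52

-52


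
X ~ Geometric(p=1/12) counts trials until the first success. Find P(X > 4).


P(X > 4) = P(first 4 trials all fail) = (1-p)^4 = (11/12)^4 = 14641/20736

14641/20736


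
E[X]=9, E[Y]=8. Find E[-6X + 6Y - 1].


E[-6X + 6Y - 1] = -6*E[X] + 6*E[Y] - 1
= (-6)*(9) + (6)*(8) + (-1)
= -54 + 48 - 1 = -7

-7


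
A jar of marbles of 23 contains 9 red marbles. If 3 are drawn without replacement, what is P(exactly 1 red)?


P(X=1) = C(9,1)*C(14,2) / C(23,3)
= 9*91 / 1771
= 819/1771 = 117/253

117/253


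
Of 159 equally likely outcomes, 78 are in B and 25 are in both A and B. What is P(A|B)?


P(A|B) = P(A∩B)/P(B) = (25/159)/(78/159) = 25/78

25/78


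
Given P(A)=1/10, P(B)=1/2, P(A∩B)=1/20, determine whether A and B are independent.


P(A)*P(B) = 1/10*1/2 = 1/20
P(A∩B) = 1/20, which equals P(A)P(B), so independent

Yes, A and B are independent


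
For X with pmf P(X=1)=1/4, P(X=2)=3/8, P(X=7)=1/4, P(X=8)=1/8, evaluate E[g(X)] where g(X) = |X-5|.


E[|X-5|] = sum(g(x)*P(x))
= 4*1/4 + 3*3/8 + 2*1/4 + 3*1/8
= 3

3


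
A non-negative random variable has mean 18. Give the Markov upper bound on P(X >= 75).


Markov: P(X >= a) <= E[X]/a
P(X >= 75) <= 18/75 = 6/25

6/25


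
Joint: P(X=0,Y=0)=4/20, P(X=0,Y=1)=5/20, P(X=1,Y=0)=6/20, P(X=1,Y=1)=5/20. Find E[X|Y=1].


P(Y=1) = 10/20
E[X|Y=1] = (0*5 + 1*5)/10 = 5/10 = 1/2

1/2


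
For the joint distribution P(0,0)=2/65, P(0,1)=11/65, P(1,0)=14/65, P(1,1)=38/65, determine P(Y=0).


P(Y=0) = P(0,0)+P(1,0) = 2/65 + 14/65 = 16/65

16/65


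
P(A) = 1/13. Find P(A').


P(A') = 1 - P(A) = 1 - 1/13 = 12/13

12/13


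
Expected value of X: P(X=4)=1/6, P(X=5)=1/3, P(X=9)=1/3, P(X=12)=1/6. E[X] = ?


E[X] = sum(x * P(x))
= 4*1/6 + 5*1/3 + 9*1/3 + 12*1/6
= 22/3

22/3


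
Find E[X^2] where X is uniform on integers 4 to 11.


E[X^2] = (1/8) * sum(x^2 for x=4..11)
= 492/8 = 123/2

123/2


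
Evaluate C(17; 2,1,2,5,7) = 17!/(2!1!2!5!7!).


17! = 355687428096000
Denominator: 2!=2 * 1!=1 * 2!=2 * 5!=120 * 7!=5040
Coefficient = 355687428096000 / 2419200 = 147026880

147026880


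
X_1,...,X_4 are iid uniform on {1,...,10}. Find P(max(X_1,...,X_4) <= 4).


P(max <= 4) = P(all X_i <= 4) = (P(X_1 <= 4))^4
= (4/10)^4 = (2/5)^4 = 16/625

16/625


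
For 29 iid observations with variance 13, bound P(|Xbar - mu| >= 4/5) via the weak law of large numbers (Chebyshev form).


Var(Xbar) = Var(X)/n = 13/29
Chebyshev: P(|Xbar-mu| >= 4/5) <= Var(Xbar)/(4/5)^2 = (13/29)/(16/25) = 325/464

325/464


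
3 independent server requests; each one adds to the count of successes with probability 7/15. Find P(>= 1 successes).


P(at least one) = 1 - P(none)
P(none) = (1 - 7/15)^3 = (8/15)^3 = 512/3375
P(at least one) = 1 - 512/3375 = 2863/3375

2863/3375


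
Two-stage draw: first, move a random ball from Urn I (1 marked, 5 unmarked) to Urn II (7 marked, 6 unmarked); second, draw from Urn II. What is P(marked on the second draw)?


P(transfer marked) = 1/6; P(transfer unmarked) = 5/6
If marked transferred: Urn II has 8 marked of 14, so P(marked|marked moved) = 4/7
If unmarked transferred: Urn II has 7 marked of 14, so P(marked|unmarked moved) = 1/2
By total probability: P(marked) = 1/6*4/7 + 5/6*1/2 = 43/84

43/84


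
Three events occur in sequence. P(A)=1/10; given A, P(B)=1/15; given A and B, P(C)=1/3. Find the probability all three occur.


P(A∩B∩C) = P(A) * P(B|A) * P(C|A∩B)
= 1/10 * 1/15 * 1/3
= 1/150 * 1/3 = 1/450

1/450


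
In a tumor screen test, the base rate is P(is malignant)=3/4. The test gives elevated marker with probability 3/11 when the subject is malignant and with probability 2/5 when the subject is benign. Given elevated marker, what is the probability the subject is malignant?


P(A) = P(A|B)P(B) + P(A|B')P(B') = 3/11*3/4 + 2/5*1/4 = 67/220
P(B|A) = P(A|B)P(B)/P(A) = (9/44)/(67/220) = 45/67

45/67


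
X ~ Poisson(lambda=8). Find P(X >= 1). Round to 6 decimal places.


P(X>=1) = 1 - P(X<=0) = 1 - (e^(-8)*8^0/0!)
≈ 1 - 0.0003354626 = 0.9996645374
≈ 0.999665

0.999665


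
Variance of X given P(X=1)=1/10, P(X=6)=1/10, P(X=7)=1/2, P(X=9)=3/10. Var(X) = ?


E[X] = 69/10, E[X^2] = 105/2
Var(X) = E[X^2] - (E[X])^2 = 105/2 - (69/10)^2 = 489/100

489/100


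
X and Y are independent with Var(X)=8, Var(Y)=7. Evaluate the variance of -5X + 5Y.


Independence => Cov(X,Y)=0
Var(-5X + 5Y) = (-5)^2*Var(X) + 5^2*Var(Y)
= 25*8 + 25*7 = 375

375


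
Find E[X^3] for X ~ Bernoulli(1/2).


For Bernoulli: X in {0,1}
E[X^3] = 0^3*(1-1/2) + 1^3*1/2 = 1/2

1/2


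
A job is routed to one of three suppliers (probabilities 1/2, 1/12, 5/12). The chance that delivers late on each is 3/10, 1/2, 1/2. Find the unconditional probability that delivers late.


P(A) = P(A|B1)P(B1) + P(A|B2)P(B2) + P(A|B3)P(B3)
= 3/10*1/2 + 1/2*1/12 + 1/2*5/12
= 3/20 + 1/24 + 5/24 = 2/5

2/5


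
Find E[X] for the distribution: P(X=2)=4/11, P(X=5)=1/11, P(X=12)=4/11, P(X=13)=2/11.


E[X] = sum(x * P(x))
= 2*4/11 + 5*1/11 + 12*4/11 + 13*2/11
= 87/11

87/11


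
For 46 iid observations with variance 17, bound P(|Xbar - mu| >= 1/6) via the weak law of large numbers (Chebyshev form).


Var(Xbar) = Var(X)/n = 17/46
Chebyshev: P(|Xbar-mu| >= 1/6) <= Var(Xbar)/(1/6)^2 = (17/46)/(1/36) = 306/23
Bound exceeds 1, so trivial bound: 1

1


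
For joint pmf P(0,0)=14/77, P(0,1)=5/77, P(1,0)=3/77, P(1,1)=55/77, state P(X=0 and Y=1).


Read from table: P(X=0, Y=1) = 5/77

5/77


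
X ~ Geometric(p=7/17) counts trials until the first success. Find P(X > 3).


P(X > 3) = P(first 3 trials all fail) = (1-p)^3 = (10/17)^3 = 1000/4913

1000/4913


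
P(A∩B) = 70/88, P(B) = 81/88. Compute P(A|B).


P(A|B) = P(A∩B)/P(B) = (70/88)/(81/88) = 70/81

70/81


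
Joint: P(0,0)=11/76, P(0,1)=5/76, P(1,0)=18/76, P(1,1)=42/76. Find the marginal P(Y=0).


P(Y=0) = P(0,0)+P(1,0) = 11/76 + 18/76 = 29/76

29/76


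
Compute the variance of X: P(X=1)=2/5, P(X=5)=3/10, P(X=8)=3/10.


E[X] = 43/10, E[X^2] = 271/10
Var(X) = E[X^2] - (E[X])^2 = 271/10 - (43/10)^2 = 861/100

861/100


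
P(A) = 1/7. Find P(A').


P(A') = 1 - P(A) = 1 - 1/7 = 6/7

6/7


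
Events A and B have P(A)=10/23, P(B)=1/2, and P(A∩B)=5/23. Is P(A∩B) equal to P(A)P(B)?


P(A)*P(B) = 10/23*1/2 = 5/23
P(A∩B) = 5/23, which equals P(A)P(B), so independent

Yes, A and B are independent


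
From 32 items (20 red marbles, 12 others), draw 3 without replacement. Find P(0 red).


P(X=0) = C(20,0)*C(12,3) / C(32,3)
= 1*220 / 4960
= 220/4960 = 11/248

11/248


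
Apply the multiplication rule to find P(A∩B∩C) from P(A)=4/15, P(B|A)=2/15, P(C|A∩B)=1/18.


P(A∩B∩C) = P(A) * P(B|A) * P(C|A∩B)
= 4/15 * 2/15 * 1/18
= 8/225 * 1/18 = 4/2025

4/2025


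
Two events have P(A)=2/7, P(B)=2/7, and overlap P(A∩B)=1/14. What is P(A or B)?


P(A∪B) = P(A) + P(B) - P(A∩B)
= 2/7 + 2/7 - 1/14 = 1/2

1/2


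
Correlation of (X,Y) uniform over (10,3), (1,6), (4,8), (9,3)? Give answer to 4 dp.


Cov(X,Y) = -6.2500, Var(X) = 13.5000, Var(Y) = 4.5000
rho = Cov/(sqrt(VarX)*sqrt(VarY)) = -0.8019

-0.8019


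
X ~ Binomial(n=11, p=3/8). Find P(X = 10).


P(X=10) = C(11,10) * p^10 * (1-p)^1
= 11 * 59049/1073741824 * 5/8
= 3247695/8589934592

3247695/8589934592


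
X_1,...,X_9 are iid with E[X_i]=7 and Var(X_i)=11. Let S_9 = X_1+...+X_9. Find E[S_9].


E[S_n] = n*E[X_1] = 9*7 = 63

63


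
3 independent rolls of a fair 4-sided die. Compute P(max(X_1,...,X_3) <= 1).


P(max <= 1) = P(all X_i <= 1) = (P(X_1 <= 1))^3
= (1/4)^3 = 1/64

1/64


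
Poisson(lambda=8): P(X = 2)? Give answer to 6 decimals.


P(X=2) = e^(-8) * 8^2 / 2!
≈ 0.0003354626279 * 64 / 2
≈ 0.010735

0.010735


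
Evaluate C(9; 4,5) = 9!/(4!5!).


9! = 362880
Denominator: 4!=24 * 5!=120
Coefficient = 362880 / 2880 = 126

126


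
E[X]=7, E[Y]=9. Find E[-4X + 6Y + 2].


E[-4X + 6Y + 2] = -4*E[X] + 6*E[Y] + 2
= (-4)*(7) + (6)*(9) + (2)
= -28 + 54 + 2 = 28

28


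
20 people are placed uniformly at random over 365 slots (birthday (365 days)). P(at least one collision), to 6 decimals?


P(all different) = prod((365-i)/365 for i=0..19) = 0.588562
P(at least one match) = 1 - 0.588562 = 0.411438

0.411438


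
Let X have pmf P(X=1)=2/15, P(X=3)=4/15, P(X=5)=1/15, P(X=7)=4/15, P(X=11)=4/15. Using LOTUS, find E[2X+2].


E[2X+2] = sum(g(x)*P(x))
= 4*2/15 + 8*4/15 + 12*1/15 + 16*4/15 + 24*4/15
= 212/15

212/15


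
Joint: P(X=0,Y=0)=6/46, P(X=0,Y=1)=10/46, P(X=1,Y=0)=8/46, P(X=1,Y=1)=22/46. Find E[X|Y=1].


P(Y=1) = 32/46
E[X|Y=1] = (0*10 + 1*22)/32 = 22/32 = 11/16

11/16


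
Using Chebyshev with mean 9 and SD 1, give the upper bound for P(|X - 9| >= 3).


k = 3/1 = 3
Chebyshev: P(|X-mu| >= k*sigma) <= 1/k^2 = 1/3^2 = 1/9

1/9


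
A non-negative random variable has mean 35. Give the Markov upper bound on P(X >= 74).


Markov: P(X >= a) <= E[X]/a
P(X >= 74) <= 35/74

35/74


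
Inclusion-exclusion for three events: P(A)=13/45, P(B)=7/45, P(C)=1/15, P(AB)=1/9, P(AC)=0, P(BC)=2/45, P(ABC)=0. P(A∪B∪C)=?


P(A∪B∪C) = P(A)+P(B)+P(C) - P(AB)-P(AC)-P(BC) + P(ABC)
= 13/45+7/45+1/15 - 1/9-0-2/45 + 0
= 16/45

16/45


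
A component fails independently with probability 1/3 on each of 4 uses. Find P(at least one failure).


P(at least one) = 1 - P(none)
P(none) = (1 - 1/3)^4 = (2/3)^4 = 16/81
P(at least one) = 1 - 16/81 = 65/81

65/81


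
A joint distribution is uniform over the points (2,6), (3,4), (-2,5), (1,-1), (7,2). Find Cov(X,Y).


E[X]=11/5, E[Y]=16/5, E[XY]=27/5
Cov(X,Y) = E[XY] - E[X]E[Y] = 27/5 - 11/5*16/5 = -41/25

-41/25


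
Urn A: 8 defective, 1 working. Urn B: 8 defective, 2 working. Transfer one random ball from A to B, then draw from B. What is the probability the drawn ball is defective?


P(transfer defective) = 8/9; P(transfer working) = 1/9
If defective transferred: Urn II has 9 defective of 11, so P(defective|defective moved) = 9/11
If working transferred: Urn II has 8 defective of 11, so P(defective|working moved) = 8/11
By total probability: P(defective) = 8/9*9/11 + 1/9*8/11 = 80/99

80/99


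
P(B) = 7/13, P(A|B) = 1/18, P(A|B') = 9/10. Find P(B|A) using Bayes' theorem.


P(A) = P(A|B)P(B) + P(A|B')P(B') = 1/18*7/13 + 9/10*6/13 = 521/1170
P(B|A) = P(A|B)P(B)/P(A) = (7/234)/(521/1170) = 35/521

35/521


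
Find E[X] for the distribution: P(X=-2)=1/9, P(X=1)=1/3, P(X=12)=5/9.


E[X] = sum(x * P(x))
= -2*1/9 + 1*1/3 + 12*5/9
= 61/9

61/9


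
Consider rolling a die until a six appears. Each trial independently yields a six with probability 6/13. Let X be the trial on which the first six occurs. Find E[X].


For geometric (trials until first success), E[X] = 1/p = 1/(6/13) = 13/6

13/6


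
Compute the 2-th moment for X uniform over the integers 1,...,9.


E[X^2] = (1/9) * sum(x^2 for x=1..9)
= 285/9 = 95/3

95/3


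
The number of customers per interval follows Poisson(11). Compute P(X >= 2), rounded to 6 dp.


P(X>=2) = 1 - P(X<=1) = 1 - (e^(-11)*11^0/0! + e^(-11)*11^1/1!)
≈ 1 - (0.0000167017 + 0.0001837187)
= 1 - 0.0002004204 = 0.9997995796
≈ 0.999800

0.999800


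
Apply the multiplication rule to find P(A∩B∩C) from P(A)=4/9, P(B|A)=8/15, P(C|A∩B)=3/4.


P(A∩B∩C) = P(A) * P(B|A) * P(C|A∩B)
= 4/9 * 8/15 * 3/4
= 32/135 * 3/4 = 8/45

8/45


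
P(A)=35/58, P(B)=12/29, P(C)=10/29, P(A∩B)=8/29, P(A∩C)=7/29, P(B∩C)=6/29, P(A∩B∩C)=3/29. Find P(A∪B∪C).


P(A∪B∪C) = P(A)+P(B)+P(C) - P(AB)-P(AC)-P(BC) + P(ABC)
= 35/58+12/29+10/29 - 8/29-7/29-6/29 + 3/29
= 43/58

43/58


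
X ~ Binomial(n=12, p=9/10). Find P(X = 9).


P(X=9) = C(12,9) * p^9 * (1-p)^3
= 220 * 387420489/1000000000 * 1/1000
= 4261625379/50000000000

4261625379/50000000000


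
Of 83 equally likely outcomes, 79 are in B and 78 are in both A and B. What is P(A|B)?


P(A|B) = P(A∩B)/P(B) = (78/83)/(79/83) = 78/79

78/79


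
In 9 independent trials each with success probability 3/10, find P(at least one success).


P(at least one) = 1 - P(none)
P(none) = (1 - 3/10)^9 = (7/10)^9 = 40353607/1000000000
P(at least one) = 1 - 40353607/1000000000 = 959646393/1000000000

959646393/1000000000


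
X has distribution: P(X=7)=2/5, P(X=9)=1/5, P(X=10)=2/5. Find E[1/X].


E[1/X] = sum(g(x)*P(x))
= 1/7*2/5 + 1/9*1/5 + 1/10*2/5
= 188/1575

188/1575


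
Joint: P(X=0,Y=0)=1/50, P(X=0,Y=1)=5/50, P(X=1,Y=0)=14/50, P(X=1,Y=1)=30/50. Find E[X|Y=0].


P(Y=0) = 15/50
E[X|Y=0] = (0*1 + 1*14)/15 = 14/15

14/15


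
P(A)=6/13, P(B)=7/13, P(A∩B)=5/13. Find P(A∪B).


P(A∪B) = P(A) + P(B) - P(A∩B)
= 6/13 + 7/13 - 5/13 = 8/13

8/13


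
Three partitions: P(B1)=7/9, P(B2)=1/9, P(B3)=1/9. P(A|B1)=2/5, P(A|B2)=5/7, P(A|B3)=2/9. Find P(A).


P(A) = P(A|B1)P(B1) + P(A|B2)P(B2) + P(A|B3)P(B3)
= 2/5*7/9 + 5/7*1/9 + 2/9*1/9
= 14/45 + 5/63 + 2/81 = 1177/2835

1177/2835


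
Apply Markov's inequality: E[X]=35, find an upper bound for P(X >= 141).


Markov: P(X >= a) <= E[X]/a
P(X >= 141) <= 35/141

35/141


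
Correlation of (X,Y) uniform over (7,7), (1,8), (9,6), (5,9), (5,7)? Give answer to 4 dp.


Cov(X,Y) = -1.7600, Var(X) = 7.0400, Var(Y) = 1.0400
rho = Cov/(sqrt(VarX)*sqrt(VarY)) = -0.6504

-0.6504


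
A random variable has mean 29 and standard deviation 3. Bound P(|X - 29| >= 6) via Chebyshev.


k = 6/3 = 2
Chebyshev: P(|X-mu| >= k*sigma) <= 1/k^2 = 1/2^2 = 1/4

1/4


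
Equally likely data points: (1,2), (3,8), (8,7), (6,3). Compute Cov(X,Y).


E[X]=9/2, E[Y]=5, E[XY]=25
Cov(X,Y) = E[XY] - E[X]E[Y] = 25 - 9/2*5 = 5/2

5/2


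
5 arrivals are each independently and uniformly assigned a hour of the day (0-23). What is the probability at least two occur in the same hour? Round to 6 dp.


P(all different) = prod((24-i)/24 for i=0..4) = 0.640553
P(at least one match) = 1 - 0.640553 = 0.359447

0.359447


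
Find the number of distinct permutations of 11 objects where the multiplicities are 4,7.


11! = 39916800
Denominator: 4!=24 * 7!=5040
Coefficient = 39916800 / 120960 = 330

330


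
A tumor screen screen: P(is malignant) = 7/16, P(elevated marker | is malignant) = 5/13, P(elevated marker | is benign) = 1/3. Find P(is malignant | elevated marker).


P(A) = P(A|B)P(B) + P(A|B')P(B') = 5/13*7/16 + 1/3*9/16 = 37/104
P(B|A) = P(A|B)P(B)/P(A) = (35/208)/(37/104) = 35/74

35/74


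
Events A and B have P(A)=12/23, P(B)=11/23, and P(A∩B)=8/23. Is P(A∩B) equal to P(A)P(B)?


P(A)*P(B) = 12/23*11/23 = 132/529
P(A∩B) = 8/23 != 132/529, so not independent

No, A and B are not independent


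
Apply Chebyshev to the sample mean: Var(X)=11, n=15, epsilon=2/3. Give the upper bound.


Var(Xbar) = Var(X)/n = 11/15
Chebyshev: P(|Xbar-mu| >= 2/3) <= Var(Xbar)/(2/3)^2 = (11/15)/(4/9) = 33/20
Bound exceeds 1, so trivial bound: 1

1


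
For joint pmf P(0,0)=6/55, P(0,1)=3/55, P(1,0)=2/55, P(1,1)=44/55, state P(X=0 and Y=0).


Read from table: P(X=0, Y=0) = 6/55

6/55


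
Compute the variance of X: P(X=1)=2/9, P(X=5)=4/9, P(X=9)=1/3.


E[X] = 49/9, E[X^2] = 115/3
Var(X) = E[X^2] - (E[X])^2 = 115/3 - (49/9)^2 = 704/81

704/81


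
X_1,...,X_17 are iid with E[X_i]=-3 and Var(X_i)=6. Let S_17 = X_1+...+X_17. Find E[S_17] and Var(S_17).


E[S_n] = n*mu = 17*-3 = -51
Var(S_n) = n*sigma^2 = 17*6 = 102

E[S_17]=-51, Var(S_17)=102


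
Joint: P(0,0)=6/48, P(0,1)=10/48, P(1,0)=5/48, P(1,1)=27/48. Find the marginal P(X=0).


P(X=0) = P(0,0)+P(0,1) = 6/48 + 10/48 = 16/48 = 1/3

1/3


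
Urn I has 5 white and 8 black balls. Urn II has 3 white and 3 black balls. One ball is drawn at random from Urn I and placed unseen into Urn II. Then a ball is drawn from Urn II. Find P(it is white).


P(transfer white) = 5/13; P(transfer black) = 8/13
If white transferred: Urn II has 4 white of 7, so P(white|white moved) = 4/7
If black transferred: Urn II has 3 white of 7, so P(white|black moved) = 3/7
By total probability: P(white) = 5/13*4/7 + 8/13*3/7 = 44/91

44/91


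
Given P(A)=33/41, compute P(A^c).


P(A') = 1 - P(A) = 1 - 33/41 = 8/41

8/41


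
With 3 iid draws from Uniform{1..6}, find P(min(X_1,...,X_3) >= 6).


P(min >= 6) = P(all X_i >= 6) = (P(X_1 >= 6))^3
= (1/6)^3 = 1/216

1/216


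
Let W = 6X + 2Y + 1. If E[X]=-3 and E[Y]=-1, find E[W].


E[6X + 2Y + 1] = 6*E[X] + 2*E[Y] + 1
= (6)*(-3) + (2)*(-1) + (1)
= -18 - 2 + 1 = -19

-19


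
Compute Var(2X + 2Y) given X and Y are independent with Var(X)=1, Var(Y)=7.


Independence => Cov(X,Y)=0
Var(2X + 2Y) = 2^2*Var(X) + 2^2*Var(Y)
= 4*1 + 4*7 = 32

32


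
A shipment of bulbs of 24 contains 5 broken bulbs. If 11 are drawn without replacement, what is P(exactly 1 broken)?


P(X=1) = C(5,1)*C(19,10) / C(24,11)
= 5*92378 / 2496144
= 461890/2496144 = 715/3864

715/3864


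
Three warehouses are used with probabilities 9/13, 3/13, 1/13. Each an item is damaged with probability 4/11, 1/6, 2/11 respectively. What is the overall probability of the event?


P(A) = P(A|B1)P(B1) + P(A|B2)P(B2) + P(A|B3)P(B3)
= 4/11*9/13 + 1/6*3/13 + 2/11*1/13
= 36/143 + 1/26 + 2/143 = 87/286

87/286


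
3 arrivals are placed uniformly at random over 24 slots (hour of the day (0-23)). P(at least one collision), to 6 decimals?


P(all different) = prod((24-i)/24 for i=0..2) = 0.878472
P(at least one match) = 1 - 0.878472 = 0.121528

0.121528


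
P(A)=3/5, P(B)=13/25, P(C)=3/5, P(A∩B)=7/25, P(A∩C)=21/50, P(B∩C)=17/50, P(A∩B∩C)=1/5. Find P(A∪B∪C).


P(A∪B∪C) = P(A)+P(B)+P(C) - P(AB)-P(AC)-P(BC) + P(ABC)
= 3/5+13/25+3/5 - 7/25-21/50-17/50 + 1/5
= 22/25

22/25


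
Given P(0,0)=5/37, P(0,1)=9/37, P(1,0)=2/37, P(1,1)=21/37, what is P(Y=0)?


P(Y=0) = P(0,0)+P(1,0) = 5/37 + 2/37 = 7/37

7/37


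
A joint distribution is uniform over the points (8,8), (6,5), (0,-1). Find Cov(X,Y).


E[X]=14/3, E[Y]=4, E[XY]=94/3
Cov(X,Y) = E[XY] - E[X]E[Y] = 94/3 - 14/3*4 = 38/3

38/3


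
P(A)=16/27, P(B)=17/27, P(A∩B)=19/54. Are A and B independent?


P(A)*P(B) = 16/27*17/27 = 272/729
P(A∩B) = 19/54 != 272/729, so not independent

No, A and B are not independent


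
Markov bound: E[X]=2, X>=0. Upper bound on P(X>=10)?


Markov: P(X >= a) <= E[X]/a
P(X >= 10) <= 2/10 = 1/5

1/5


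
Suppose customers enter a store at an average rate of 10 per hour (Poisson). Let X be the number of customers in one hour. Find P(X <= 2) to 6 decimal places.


P(X<=2) = e^(-10)*10^0/0! + e^(-10)*10^1/1! + e^(-10)*10^2/2!
≈ 0.0000453999 + 0.0004539993 + 0.0022699965
= 0.0027693957
≈ 0.002769

0.002769


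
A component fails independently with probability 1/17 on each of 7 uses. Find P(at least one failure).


P(at least one) = 1 - P(none)
P(none) = (1 - 1/17)^7 = (16/17)^7 = 268435456/410338673
P(at least one) = 1 - 268435456/410338673 = 141903217/410338673

141903217/410338673


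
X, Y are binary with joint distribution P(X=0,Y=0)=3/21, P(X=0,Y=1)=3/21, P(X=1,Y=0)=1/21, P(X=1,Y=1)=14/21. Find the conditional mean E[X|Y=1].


P(Y=1) = 17/21
E[X|Y=1] = (0*3 + 1*14)/17 = 14/17

14/17


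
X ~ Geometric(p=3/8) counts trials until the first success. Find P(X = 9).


P(X=9) = (1-p)^8 * p = (5/8)^8 * 3/8
= 390625/16777216 * 3/8 = 1171875/134217728

1171875/134217728


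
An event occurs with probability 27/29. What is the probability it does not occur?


P(A') = 1 - P(A) = 1 - 27/29 = 2/29

2/29


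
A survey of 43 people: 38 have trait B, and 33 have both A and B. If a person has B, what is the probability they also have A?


P(A|B) = P(A∩B)/P(B) = (33/43)/(38/43) = 33/38

33/38


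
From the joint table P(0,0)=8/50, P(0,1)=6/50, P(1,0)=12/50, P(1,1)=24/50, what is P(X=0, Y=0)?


Read from table: P(X=0, Y=0) = 8/50 = 4/25

4/25


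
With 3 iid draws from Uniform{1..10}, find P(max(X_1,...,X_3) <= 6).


P(max <= 6) = P(all X_i <= 6) = (P(X_1 <= 6))^3
= (6/10)^3 = (3/5)^3 = 27/125

27/125


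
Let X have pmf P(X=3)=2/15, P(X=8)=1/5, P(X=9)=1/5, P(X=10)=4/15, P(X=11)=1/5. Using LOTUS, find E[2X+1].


E[2X+1] = sum(g(x)*P(x))
= 7*2/15 + 17*1/5 + 19*1/5 + 21*4/15 + 23*1/5
= 55/3

55/3


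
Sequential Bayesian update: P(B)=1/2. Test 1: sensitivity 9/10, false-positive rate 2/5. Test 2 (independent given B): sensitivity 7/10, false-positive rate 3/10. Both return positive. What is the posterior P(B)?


After test 1: P(+) = 9/10*1/2 + 2/5*1/2 = 13/20
P(B|+) = (9/20)/(13/20) = 9/13
After test 2 (use post1 as new prior): P(+) = 7/10*9/13 + 3/10*4/13 = 15/26
P(B|+,+) = (63/130)/(15/26) = 21/25

21/25


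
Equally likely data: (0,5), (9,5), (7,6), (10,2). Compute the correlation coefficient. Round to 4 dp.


Cov(X,Y) = -2.5000, Var(X) = 15.2500, Var(Y) = 2.2500
rho = Cov/(sqrt(VarX)*sqrt(VarY)) = -0.4268

-0.4268


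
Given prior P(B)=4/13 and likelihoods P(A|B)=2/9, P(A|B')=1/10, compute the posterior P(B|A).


P(A) = P(A|B)P(B) + P(A|B')P(B') = 2/9*4/13 + 1/10*9/13 = 161/1170
P(B|A) = P(A|B)P(B)/P(A) = (8/117)/(161/1170) = 80/161

80/161


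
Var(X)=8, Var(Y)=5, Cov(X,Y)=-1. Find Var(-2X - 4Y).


Var(-2X - 4Y) = (-2)^2*Var(X) + (-4)^2*Var(Y) + 2*(-2)*(-4)*Cov(X,Y)
= 4*8 + 16*5 + 16*(-1)
= 32 + 80 - 16 = 96

96


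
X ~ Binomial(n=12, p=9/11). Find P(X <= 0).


P(X<=0) = P(X=0)
= 4096/3138428376721
= 4096/3138428376721

4096/3138428376721


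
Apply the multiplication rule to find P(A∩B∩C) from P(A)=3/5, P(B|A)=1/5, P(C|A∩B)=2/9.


P(A∩B∩C) = P(A) * P(B|A) * P(C|A∩B)
= 3/5 * 1/5 * 2/9
= 3/25 * 2/9 = 2/75

2/75


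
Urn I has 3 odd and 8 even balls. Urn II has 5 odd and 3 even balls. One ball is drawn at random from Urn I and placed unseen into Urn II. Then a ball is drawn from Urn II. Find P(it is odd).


P(transfer odd) = 3/11; P(transfer even) = 8/11
If odd transferred: Urn II has 6 odd of 9, so P(odd|odd moved) = 2/3
If even transferred: Urn II has 5 odd of 9, so P(odd|even moved) = 5/9
By total probability: P(odd) = 3/11*2/3 + 8/11*5/9 = 58/99

58/99


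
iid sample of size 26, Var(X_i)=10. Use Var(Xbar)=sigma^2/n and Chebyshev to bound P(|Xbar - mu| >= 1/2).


Var(Xbar) = Var(X)/n = 10/26
Chebyshev: P(|Xbar-mu| >= 1/2) <= Var(Xbar)/(1/2)^2 = (5/13)/(1/4) = 20/13
Bound exceeds 1, so trivial bound: 1

1


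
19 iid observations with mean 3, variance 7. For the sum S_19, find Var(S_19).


By independence, Var(S_n) = n*Var(X_1) = 19*7 = 133

133


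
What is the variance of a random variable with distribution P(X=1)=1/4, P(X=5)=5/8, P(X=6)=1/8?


E[X] = 33/8, E[X^2] = 163/8
Var(X) = E[X^2] - (E[X])^2 = 163/8 - (33/8)^2 = 215/64

215/64


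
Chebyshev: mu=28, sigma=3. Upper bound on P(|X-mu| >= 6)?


k = 6/3 = 2
Chebyshev: P(|X-mu| >= k*sigma) <= 1/k^2 = 1/2^2 = 1/4

1/4


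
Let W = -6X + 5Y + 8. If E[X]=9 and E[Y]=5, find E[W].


E[-6X + 5Y + 8] = -6*E[X] + 5*E[Y] + 8
= (-6)*(9) + (5)*(5) + (8)
= -54 + 25 + 8 = -21

-21


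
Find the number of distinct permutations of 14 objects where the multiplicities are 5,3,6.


14! = 87178291200
Denominator: 5!=120 * 3!=6 * 6!=720
Coefficient = 87178291200 / 518400 = 168168

168168


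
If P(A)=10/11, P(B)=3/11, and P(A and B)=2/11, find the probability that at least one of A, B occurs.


P(A∪B) = P(A) + P(B) - P(A∩B)
= 10/11 + 3/11 - 2/11 = 1

1


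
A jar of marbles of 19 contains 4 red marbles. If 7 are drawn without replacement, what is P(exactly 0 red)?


P(X=0) = C(4,0)*C(15,7) / C(19,7)
= 1*6435 / 50388
= 6435/50388 = 165/1292

165/1292


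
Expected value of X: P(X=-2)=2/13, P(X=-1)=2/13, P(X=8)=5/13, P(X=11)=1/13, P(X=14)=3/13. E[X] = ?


E[X] = sum(x * P(x))
= -2*2/13 - 1*2/13 + 8*5/13 + 11*1/13 + 14*3/13
= 87/13

87/13


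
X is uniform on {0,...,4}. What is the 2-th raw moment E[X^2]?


E[X^2] = (1/5) * sum(x^2 for x=0..4)
= 30/5 = 6

6


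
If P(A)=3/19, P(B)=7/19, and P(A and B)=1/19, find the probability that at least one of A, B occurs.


P(A∪B) = P(A) + P(B) - P(A∩B)
= 3/19 + 7/19 - 1/19 = 9/19

9/19


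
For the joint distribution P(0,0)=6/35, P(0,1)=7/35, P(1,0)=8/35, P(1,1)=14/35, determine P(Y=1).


P(Y=1) = P(0,1)+P(1,1) = 7/35 + 14/35 = 21/35 = 3/5

3/5


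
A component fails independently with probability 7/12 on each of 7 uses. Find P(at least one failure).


P(at least one) = 1 - P(none)
P(none) = (1 - 7/12)^7 = (5/12)^7 = 78125/35831808
P(at least one) = 1 - 78125/35831808 = 35753683/35831808

35753683/35831808
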